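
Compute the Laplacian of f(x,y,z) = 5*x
0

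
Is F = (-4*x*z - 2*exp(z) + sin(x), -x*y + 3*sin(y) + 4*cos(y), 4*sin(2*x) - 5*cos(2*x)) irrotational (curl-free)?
No, ∇×F = (0, -4*x - 2*exp(z) - 10*sin(2*x) - 8*cos(2*x), -y)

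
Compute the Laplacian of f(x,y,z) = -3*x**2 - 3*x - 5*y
-6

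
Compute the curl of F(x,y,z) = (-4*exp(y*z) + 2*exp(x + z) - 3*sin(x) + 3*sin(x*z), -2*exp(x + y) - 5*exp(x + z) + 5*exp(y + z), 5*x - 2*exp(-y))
((5*(exp(x + z) - exp(y + z))*exp(y) + 2)*exp(-y), 3*x*cos(x*z) - 4*y*exp(y*z) + 2*exp(x + z) - 5, 4*z*exp(y*z) - 2*exp(x + y) - 5*exp(x + z))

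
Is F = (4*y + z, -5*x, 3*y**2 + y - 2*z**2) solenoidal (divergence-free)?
No, ∇·F = -4*z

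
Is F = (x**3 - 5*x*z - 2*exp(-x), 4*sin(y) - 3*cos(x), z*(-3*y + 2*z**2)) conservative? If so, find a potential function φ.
No, ∇×F = (-3*z, -5*x, 3*sin(x)) ≠ 0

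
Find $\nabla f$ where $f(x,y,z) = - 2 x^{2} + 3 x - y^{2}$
(3 - 4*x, -2*y, 0)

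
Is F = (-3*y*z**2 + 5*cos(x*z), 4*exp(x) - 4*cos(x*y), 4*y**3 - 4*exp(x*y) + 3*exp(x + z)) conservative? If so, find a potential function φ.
No, ∇×F = (-4*x*exp(x*y) + 12*y**2, -5*x*sin(x*z) - 6*y*z + 4*y*exp(x*y) - 3*exp(x + z), 4*y*sin(x*y) + 3*z**2 + 4*exp(x)) ≠ 0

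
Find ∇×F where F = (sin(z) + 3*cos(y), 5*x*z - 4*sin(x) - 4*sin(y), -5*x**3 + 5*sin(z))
(-5*x, 15*x**2 + cos(z), 5*z + 3*sin(y) - 4*cos(x))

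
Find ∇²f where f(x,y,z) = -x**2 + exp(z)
exp(z) - 2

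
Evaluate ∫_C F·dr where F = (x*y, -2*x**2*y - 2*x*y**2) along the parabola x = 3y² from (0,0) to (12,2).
-576/5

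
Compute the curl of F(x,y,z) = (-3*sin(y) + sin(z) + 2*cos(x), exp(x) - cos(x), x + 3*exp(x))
(0, -3*exp(x) + cos(z) - 1, exp(x) + sin(x) + 3*cos(y))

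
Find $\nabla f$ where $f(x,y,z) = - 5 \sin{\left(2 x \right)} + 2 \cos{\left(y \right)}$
(-10*cos(2*x), -2*sin(y), 0)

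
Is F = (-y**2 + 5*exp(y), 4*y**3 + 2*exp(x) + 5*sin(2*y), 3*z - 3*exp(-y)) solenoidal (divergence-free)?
No, ∇·F = 12*y**2 + 10*cos(2*y) + 3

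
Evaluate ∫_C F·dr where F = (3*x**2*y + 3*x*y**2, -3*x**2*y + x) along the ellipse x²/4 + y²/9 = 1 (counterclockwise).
-12*pi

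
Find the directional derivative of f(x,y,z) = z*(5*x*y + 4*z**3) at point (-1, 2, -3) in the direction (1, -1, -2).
839*sqrt(6)/6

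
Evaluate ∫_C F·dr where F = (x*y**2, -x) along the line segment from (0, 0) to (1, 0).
0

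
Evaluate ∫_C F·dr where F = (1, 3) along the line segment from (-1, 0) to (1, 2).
8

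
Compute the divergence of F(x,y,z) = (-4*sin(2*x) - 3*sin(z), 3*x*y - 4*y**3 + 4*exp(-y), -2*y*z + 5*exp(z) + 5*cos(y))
3*x - 12*y**2 - 2*y + 5*exp(z) - 8*cos(2*x) - 4*exp(-y)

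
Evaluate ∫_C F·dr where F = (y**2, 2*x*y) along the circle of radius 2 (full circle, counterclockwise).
0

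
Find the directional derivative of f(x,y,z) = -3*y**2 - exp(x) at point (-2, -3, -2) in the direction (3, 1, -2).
3*sqrt(14)*(-1 + 6*exp(2))*exp(-2)/14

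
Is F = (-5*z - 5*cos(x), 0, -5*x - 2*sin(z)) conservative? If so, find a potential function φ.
Yes, F is conservative. φ = -5*x*z - 5*sin(x) + 2*cos(z)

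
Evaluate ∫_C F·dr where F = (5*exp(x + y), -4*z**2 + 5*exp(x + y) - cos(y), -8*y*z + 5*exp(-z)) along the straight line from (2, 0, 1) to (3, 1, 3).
-5*exp(2) - 36 - sin(1) - 5*exp(-3) + 5*exp(-1) + 5*exp(4)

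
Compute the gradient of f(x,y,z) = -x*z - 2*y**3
(-z, -6*y**2, -x)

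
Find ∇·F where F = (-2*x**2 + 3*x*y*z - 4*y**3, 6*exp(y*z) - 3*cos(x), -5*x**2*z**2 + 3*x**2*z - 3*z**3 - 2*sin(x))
-10*x**2*z + 3*x**2 - 4*x + 3*y*z - 9*z**2 + 6*z*exp(y*z)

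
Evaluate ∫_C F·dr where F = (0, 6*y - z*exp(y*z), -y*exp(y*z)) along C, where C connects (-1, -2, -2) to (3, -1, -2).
-9 - exp(2) + exp(4)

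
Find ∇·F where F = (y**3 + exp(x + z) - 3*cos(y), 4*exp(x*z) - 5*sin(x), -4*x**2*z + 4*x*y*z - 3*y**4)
-4*x**2 + 4*x*y + exp(x + z)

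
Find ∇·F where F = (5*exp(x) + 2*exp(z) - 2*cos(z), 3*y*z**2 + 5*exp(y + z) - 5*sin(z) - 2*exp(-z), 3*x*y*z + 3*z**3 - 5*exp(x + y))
3*x*y + 12*z**2 + 5*exp(x) + 5*exp(y + z)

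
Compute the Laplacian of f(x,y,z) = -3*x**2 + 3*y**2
0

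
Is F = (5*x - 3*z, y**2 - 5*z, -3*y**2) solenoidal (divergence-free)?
No, ∇·F = 2*y + 5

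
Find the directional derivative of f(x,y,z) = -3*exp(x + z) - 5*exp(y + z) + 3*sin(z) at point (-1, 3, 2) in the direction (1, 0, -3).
3*sqrt(10)*(-3*cos(2) + 2*E + 5*exp(5))/10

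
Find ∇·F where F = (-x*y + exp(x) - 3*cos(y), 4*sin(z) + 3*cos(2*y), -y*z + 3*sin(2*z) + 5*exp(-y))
-2*y + exp(x) - 6*sin(2*y) + 6*cos(2*z)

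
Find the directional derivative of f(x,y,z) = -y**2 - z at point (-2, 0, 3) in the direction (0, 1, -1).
sqrt(2)/2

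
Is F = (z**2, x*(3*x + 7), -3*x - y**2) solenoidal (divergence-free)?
Yes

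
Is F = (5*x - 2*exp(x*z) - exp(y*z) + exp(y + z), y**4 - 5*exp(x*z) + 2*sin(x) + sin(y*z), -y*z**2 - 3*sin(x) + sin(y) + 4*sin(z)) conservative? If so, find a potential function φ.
No, ∇×F = (5*x*exp(x*z) - y*cos(y*z) - z**2 + cos(y), -2*x*exp(x*z) - y*exp(y*z) + exp(y + z) + 3*cos(x), -5*z*exp(x*z) + z*exp(y*z) - exp(y + z) + 2*cos(x)) ≠ 0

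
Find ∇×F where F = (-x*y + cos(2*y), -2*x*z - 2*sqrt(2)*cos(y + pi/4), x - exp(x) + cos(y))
(2*x - sin(y), exp(x) - 1, x - 2*z + 2*sin(2*y))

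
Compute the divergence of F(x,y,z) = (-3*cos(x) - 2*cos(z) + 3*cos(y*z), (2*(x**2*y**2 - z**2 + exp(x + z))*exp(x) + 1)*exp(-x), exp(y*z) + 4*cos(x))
4*x**2*y + y*exp(y*z) + 3*sin(x)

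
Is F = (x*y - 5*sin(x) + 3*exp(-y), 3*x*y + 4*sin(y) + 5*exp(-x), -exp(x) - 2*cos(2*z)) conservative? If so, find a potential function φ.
No, ∇×F = (0, exp(x), -x + 3*y + 3*exp(-y) - 5*exp(-x)) ≠ 0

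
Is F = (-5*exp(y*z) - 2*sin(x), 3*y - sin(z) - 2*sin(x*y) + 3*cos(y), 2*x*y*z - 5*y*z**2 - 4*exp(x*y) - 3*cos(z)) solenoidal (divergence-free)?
No, ∇·F = 2*x*y - 2*x*cos(x*y) - 10*y*z - 3*sin(y) + 3*sin(z) - 2*cos(x) + 3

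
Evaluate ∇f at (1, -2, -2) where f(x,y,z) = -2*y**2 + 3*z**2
(0, 8, -12)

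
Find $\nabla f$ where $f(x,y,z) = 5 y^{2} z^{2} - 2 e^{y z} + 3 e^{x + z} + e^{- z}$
(3*exp(x + z), 2*z*(5*y*z - exp(y*z)), 10*y**2*z - 2*y*exp(y*z) + 3*exp(x + z) - exp(-z))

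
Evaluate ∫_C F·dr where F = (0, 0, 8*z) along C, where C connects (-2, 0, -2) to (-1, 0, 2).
0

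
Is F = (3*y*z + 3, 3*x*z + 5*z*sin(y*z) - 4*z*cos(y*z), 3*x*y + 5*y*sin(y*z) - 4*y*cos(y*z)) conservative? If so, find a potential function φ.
Yes, F is conservative. φ = 3*x*y*z + 3*x - 4*sin(y*z) - 5*cos(y*z)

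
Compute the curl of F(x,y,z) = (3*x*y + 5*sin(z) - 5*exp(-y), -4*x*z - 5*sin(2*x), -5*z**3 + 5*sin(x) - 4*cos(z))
(4*x, -5*cos(x) + 5*cos(z), -3*x - 4*z - 10*cos(2*x) - 5*exp(-y))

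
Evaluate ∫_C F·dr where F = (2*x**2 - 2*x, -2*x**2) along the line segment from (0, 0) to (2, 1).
-4/3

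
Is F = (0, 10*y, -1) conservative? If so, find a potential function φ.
Yes, F is conservative. φ = 5*y**2 - z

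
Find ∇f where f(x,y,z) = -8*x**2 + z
(-16*x, 0, 1)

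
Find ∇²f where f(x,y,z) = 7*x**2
14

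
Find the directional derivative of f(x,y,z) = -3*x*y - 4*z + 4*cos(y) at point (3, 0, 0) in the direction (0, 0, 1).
-4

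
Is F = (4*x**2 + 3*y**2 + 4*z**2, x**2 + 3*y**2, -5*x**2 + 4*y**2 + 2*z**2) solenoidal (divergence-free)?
No, ∇·F = 8*x + 6*y + 4*z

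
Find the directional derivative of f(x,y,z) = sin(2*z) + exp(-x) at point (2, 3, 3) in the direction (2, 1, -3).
-sqrt(14)*(1 + 3*exp(2)*cos(6))*exp(-2)/7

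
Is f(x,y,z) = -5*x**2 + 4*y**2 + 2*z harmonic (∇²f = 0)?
No, ∇²f = -2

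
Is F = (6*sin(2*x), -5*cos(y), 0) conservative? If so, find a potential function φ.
Yes, F is conservative. φ = -5*sin(y) - 3*cos(2*x)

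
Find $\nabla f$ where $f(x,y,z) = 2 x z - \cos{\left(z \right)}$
(2*z, 0, 2*x + sin(z))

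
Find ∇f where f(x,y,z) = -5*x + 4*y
(-5, 4, 0)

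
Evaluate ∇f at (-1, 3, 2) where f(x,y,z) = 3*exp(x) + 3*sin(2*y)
(3*exp(-1), 6*cos(6), 0)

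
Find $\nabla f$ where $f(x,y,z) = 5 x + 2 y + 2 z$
(5, 2, 2)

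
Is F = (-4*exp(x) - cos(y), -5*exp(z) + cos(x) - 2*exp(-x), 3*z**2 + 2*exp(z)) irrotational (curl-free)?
No, ∇×F = (5*exp(z), 0, -sin(x) - sin(y) + 2*exp(-x))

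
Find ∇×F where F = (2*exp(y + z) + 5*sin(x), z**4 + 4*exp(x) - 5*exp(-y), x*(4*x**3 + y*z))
(z*(x - 4*z**2), -16*x**3 - y*z + 2*exp(y + z), 4*exp(x) - 2*exp(y + z))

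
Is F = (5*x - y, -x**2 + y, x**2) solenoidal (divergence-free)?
No, ∇·F = 6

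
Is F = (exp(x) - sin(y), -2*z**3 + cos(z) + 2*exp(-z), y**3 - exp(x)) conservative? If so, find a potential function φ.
No, ∇×F = (3*y**2 + 6*z**2 + sin(z) + 2*exp(-z), exp(x), cos(y)) ≠ 0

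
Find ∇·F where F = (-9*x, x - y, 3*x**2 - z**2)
-2*z - 10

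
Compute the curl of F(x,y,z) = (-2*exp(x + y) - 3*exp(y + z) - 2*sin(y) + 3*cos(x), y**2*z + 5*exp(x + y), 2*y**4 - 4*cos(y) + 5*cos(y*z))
(8*y**3 - y**2 - 5*z*sin(y*z) + 4*sin(y), -3*exp(y + z), 7*exp(x + y) + 3*exp(y + z) + 2*cos(y))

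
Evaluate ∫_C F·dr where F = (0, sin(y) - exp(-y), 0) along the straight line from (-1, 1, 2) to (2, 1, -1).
0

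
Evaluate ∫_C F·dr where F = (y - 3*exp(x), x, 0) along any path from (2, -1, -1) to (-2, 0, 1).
2 + 6*sinh(2)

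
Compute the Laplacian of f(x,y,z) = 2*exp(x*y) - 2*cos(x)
2*x**2*exp(x*y) + 2*y**2*exp(x*y) + 2*cos(x)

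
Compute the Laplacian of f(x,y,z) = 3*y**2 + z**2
8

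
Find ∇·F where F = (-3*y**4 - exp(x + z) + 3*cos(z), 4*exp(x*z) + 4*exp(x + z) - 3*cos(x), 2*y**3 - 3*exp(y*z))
-3*y*exp(y*z) - exp(x + z)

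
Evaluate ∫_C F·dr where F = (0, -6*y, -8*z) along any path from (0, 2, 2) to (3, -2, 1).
12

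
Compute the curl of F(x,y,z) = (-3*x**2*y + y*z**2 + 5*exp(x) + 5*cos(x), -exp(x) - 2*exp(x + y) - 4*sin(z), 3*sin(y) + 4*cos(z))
(3*cos(y) + 4*cos(z), 2*y*z, 3*x**2 - z**2 - exp(x) - 2*exp(x + y))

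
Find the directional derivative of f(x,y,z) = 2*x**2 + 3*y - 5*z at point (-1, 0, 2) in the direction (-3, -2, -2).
16*sqrt(17)/17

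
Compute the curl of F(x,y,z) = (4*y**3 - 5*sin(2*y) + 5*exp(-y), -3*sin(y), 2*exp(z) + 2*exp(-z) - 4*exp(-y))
(4*exp(-y), 0, -12*y**2 + 10*cos(2*y) + 5*exp(-y))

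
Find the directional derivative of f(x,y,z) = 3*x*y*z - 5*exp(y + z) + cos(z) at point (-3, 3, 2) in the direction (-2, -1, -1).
sqrt(6)*(sin(2) + 9 + 10*exp(5))/6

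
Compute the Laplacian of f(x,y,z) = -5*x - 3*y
0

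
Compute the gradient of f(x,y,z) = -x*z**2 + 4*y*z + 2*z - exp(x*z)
(z*(-z - exp(x*z)), 4*z, -2*x*z - x*exp(x*z) + 4*y + 2)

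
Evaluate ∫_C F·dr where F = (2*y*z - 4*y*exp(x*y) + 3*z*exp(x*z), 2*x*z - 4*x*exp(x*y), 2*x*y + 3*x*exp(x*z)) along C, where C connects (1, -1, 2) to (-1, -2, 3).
-7*exp(2) + 3*exp(-3) + 4*exp(-1) + 16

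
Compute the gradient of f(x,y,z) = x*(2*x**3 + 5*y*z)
(8*x**3 + 5*y*z, 5*x*z, 5*x*y)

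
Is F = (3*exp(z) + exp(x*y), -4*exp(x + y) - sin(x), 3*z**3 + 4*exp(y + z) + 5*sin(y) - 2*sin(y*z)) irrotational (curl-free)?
No, ∇×F = (-2*z*cos(y*z) + 4*exp(y + z) + 5*cos(y), 3*exp(z), -x*exp(x*y) - 4*exp(x + y) - cos(x))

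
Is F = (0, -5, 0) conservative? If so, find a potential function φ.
Yes, F is conservative. φ = -5*y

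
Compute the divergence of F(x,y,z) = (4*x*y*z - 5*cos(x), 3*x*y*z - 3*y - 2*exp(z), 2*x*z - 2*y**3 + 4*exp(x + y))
3*x*z + 2*x + 4*y*z + 5*sin(x) - 3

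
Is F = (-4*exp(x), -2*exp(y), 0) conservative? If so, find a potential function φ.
Yes, F is conservative. φ = -4*exp(x) - 2*exp(y)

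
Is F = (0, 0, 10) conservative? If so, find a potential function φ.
Yes, F is conservative. φ = 10*z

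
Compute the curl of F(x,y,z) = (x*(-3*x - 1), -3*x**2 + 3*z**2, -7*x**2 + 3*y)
(3 - 6*z, 14*x, -6*x)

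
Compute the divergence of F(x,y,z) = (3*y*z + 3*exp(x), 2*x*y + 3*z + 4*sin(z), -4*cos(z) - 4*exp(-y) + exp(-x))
2*x + 3*exp(x) + 4*sin(z)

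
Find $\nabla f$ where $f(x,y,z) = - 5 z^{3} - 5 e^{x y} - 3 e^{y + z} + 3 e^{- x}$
(-5*y*exp(x*y) - 3*exp(-x), -5*x*exp(x*y) - 3*exp(y + z), -15*z**2 - 3*exp(y + z))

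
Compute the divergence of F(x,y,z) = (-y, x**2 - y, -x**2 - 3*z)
-4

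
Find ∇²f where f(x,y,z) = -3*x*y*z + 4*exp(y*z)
4*(y**2 + z**2)*exp(y*z)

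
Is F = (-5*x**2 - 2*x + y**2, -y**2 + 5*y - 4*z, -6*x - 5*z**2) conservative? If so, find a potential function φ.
No, ∇×F = (4, 6, -2*y) ≠ 0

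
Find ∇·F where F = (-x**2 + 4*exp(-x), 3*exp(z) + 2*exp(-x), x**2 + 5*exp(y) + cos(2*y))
-2*x - 4*exp(-x)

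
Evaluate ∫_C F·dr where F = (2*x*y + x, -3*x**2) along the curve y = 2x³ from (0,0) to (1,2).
-23/10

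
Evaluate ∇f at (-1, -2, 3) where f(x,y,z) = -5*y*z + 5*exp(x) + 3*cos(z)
(5*exp(-1), -15, 10 - 3*sin(3))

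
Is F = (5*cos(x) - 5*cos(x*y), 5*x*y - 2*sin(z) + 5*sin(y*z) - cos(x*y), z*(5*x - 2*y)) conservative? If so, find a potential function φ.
No, ∇×F = (-5*y*cos(y*z) - 2*z + 2*cos(z), -5*z, -5*x*sin(x*y) + y*sin(x*y) + 5*y) ≠ 0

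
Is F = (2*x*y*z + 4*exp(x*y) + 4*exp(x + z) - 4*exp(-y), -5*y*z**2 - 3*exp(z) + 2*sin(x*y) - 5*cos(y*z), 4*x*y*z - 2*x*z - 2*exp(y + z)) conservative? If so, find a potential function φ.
No, ∇×F = (4*x*z + 10*y*z - 5*y*sin(y*z) + 3*exp(z) - 2*exp(y + z), 2*x*y - 4*y*z + 2*z + 4*exp(x + z), -2*x*z - 4*x*exp(x*y) + 2*y*cos(x*y) - 4*exp(-y)) ≠ 0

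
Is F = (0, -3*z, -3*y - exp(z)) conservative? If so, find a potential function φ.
Yes, F is conservative. φ = -3*y*z - exp(z)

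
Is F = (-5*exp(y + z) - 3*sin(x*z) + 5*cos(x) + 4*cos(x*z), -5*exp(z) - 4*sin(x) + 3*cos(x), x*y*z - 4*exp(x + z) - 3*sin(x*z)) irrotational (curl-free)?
No, ∇×F = (x*z + 5*exp(z), -4*x*sin(x*z) - 3*x*cos(x*z) - y*z + 3*z*cos(x*z) + 4*exp(x + z) - 5*exp(y + z), 5*exp(y + z) - 3*sin(x) - 4*cos(x))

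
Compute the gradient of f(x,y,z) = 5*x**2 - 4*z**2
(10*x, 0, -8*z)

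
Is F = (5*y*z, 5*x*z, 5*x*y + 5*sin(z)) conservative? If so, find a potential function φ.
Yes, F is conservative. φ = 5*x*y*z - 5*cos(z)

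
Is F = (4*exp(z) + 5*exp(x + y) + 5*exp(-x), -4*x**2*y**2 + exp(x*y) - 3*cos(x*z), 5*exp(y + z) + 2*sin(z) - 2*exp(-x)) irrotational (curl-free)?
No, ∇×F = (-3*x*sin(x*z) + 5*exp(y + z), 4*exp(z) - 2*exp(-x), -8*x*y**2 + y*exp(x*y) + 3*z*sin(x*z) - 5*exp(x + y))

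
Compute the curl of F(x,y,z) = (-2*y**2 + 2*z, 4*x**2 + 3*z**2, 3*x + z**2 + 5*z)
(-6*z, -1, 8*x + 4*y)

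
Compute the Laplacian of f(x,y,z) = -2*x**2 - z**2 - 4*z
-6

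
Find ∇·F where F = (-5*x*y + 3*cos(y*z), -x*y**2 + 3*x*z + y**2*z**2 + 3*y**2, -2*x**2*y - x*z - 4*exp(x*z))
-2*x*y - 4*x*exp(x*z) - x + 2*y*z**2 + y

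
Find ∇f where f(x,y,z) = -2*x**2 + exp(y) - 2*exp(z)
(-4*x, exp(y), -2*exp(z))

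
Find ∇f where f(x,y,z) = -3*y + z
(0, -3, 1)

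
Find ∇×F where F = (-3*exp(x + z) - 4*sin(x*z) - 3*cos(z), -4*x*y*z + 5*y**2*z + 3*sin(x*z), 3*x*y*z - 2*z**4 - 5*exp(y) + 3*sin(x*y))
(4*x*y + 3*x*z + 3*x*cos(x*y) - 3*x*cos(x*z) - 5*y**2 - 5*exp(y), -4*x*cos(x*z) - 3*y*z - 3*y*cos(x*y) - 3*exp(x + z) + 3*sin(z), z*(-4*y + 3*cos(x*z)))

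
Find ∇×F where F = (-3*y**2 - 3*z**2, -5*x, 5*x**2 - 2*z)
(0, -10*x - 6*z, 6*y - 5)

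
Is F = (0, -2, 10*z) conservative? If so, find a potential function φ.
Yes, F is conservative. φ = -2*y + 5*z**2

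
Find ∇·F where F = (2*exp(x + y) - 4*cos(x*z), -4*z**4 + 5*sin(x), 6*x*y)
4*z*sin(x*z) + 2*exp(x + y)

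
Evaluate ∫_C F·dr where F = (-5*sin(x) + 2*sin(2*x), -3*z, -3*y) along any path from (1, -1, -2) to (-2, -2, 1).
-5*cos(1) + 6*cos(2) - cos(4) + 12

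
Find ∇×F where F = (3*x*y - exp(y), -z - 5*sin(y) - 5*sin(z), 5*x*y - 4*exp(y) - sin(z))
(5*x - 4*exp(y) + 5*cos(z) + 1, -5*y, -3*x + exp(y))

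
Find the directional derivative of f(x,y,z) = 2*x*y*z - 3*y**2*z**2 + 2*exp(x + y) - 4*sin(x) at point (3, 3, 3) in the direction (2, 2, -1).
-36 - 8*cos(3)/3 + 8*exp(6)/3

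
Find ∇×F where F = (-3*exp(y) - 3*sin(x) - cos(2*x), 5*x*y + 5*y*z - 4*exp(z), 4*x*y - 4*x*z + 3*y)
(4*x - 5*y + 4*exp(z) + 3, -4*y + 4*z, 5*y + 3*exp(y))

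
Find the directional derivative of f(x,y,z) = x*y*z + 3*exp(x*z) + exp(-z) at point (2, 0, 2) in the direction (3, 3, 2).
sqrt(22)*(-1 + 6*exp(2) + 15*exp(6))*exp(-2)/11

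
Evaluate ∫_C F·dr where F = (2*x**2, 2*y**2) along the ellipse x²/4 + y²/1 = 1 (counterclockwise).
0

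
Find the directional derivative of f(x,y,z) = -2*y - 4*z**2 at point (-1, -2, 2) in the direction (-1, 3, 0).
-3*sqrt(10)/5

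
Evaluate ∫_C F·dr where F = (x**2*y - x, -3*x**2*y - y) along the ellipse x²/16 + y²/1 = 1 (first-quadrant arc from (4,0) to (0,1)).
-4*pi - 9/2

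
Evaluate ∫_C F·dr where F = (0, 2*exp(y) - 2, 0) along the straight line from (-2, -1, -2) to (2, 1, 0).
-4 + 4*sinh(1)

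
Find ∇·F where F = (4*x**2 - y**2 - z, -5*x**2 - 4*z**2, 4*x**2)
8*x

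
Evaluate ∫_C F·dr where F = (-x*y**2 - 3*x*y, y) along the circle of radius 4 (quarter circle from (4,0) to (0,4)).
136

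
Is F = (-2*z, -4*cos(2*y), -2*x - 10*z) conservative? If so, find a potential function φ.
Yes, F is conservative. φ = -2*x*z - 5*z**2 - 2*sin(2*y)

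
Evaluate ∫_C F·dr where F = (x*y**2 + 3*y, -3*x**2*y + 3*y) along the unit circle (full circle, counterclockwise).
-3*pi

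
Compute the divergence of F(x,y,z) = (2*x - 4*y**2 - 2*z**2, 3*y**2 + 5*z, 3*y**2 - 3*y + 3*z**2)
6*y + 6*z + 2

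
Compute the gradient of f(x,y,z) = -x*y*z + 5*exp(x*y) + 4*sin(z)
(y*(-z + 5*exp(x*y)), x*(-z + 5*exp(x*y)), -x*y + 4*cos(z))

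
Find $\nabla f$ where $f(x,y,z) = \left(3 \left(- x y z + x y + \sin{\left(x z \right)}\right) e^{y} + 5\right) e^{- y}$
(-3*y*z + 3*y + 3*z*cos(x*z), -3*x*z + 3*x - 5*exp(-y), 3*x*(-y + cos(x*z)))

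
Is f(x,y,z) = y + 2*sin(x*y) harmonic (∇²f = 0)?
No, ∇²f = -2*(x**2 + y**2)*sin(x*y)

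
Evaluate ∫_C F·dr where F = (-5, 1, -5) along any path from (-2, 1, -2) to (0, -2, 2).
-33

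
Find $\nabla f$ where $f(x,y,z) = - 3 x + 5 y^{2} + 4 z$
(-3, 10*y, 4)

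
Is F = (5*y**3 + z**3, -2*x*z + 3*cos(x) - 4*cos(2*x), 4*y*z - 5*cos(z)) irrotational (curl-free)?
No, ∇×F = (2*x + 4*z, 3*z**2, -15*y**2 - 2*z - 3*sin(x) + 8*sin(2*x))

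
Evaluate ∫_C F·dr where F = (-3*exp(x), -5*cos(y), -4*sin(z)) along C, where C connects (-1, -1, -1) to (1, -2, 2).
-3*E - 5*sin(1) - 4*cos(1) + 4*cos(2) + 3*exp(-1) + 5*sin(2)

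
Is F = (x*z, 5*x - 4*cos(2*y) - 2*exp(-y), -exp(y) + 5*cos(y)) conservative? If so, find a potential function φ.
No, ∇×F = (-exp(y) - 5*sin(y), x, 5) ≠ 0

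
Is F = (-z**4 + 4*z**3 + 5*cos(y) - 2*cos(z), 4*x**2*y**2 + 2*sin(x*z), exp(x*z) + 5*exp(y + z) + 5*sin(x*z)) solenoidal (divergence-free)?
No, ∇·F = 8*x**2*y + x*exp(x*z) + 5*x*cos(x*z) + 5*exp(y + z)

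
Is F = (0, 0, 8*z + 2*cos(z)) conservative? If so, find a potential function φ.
Yes, F is conservative. φ = 4*z**2 + 2*sin(z)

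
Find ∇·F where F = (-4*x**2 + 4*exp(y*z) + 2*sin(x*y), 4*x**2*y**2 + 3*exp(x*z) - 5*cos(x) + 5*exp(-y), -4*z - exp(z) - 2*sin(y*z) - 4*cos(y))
8*x**2*y - 8*x + 2*y*cos(x*y) - 2*y*cos(y*z) - exp(z) - 4 - 5*exp(-y)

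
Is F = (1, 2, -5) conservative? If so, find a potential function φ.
Yes, F is conservative. φ = x + 2*y - 5*z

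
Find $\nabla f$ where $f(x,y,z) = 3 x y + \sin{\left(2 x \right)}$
(3*y + 2*cos(2*x), 3*x, 0)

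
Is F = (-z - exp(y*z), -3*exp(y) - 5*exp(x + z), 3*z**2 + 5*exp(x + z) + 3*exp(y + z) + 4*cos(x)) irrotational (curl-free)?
No, ∇×F = (5*exp(x + z) + 3*exp(y + z), -y*exp(y*z) - 5*exp(x + z) + 4*sin(x) - 1, z*exp(y*z) - 5*exp(x + z))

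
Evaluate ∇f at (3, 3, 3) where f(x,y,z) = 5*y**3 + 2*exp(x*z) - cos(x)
(sin(3) + 6*exp(9), 135, 6*exp(9))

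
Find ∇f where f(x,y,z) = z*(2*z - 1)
(0, 0, 4*z - 1)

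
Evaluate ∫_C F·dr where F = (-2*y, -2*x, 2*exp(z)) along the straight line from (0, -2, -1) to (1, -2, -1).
4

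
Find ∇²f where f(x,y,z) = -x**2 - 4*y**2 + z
-10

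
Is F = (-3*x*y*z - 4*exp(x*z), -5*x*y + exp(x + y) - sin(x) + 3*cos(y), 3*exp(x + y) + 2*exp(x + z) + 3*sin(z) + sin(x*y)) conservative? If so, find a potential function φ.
No, ∇×F = (x*cos(x*y) + 3*exp(x + y), -3*x*y - 4*x*exp(x*z) - y*cos(x*y) - 3*exp(x + y) - 2*exp(x + z), 3*x*z - 5*y + exp(x + y) - cos(x)) ≠ 0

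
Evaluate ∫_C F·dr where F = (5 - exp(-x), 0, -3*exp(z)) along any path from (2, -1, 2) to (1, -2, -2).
-5 - 4*exp(-2) + exp(-1) + 3*exp(2)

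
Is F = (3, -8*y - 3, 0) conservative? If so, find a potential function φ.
Yes, F is conservative. φ = 3*x - 4*y**2 - 3*y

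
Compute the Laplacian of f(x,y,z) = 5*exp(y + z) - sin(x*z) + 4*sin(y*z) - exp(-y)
x**2*sin(x*z) - 4*y**2*sin(y*z) + z**2*sin(x*z) - 4*z**2*sin(y*z) + 10*exp(y + z) - exp(-y)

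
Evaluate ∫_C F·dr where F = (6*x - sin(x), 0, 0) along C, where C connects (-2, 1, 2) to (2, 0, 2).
0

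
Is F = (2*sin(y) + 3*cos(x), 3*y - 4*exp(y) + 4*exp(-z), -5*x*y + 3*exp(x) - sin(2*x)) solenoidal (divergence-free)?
No, ∇·F = -4*exp(y) - 3*sin(x) + 3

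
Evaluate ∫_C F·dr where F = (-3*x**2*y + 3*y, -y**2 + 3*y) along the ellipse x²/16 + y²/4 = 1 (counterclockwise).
72*pi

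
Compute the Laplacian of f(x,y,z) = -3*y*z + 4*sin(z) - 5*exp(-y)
-4*sin(z) - 5*exp(-y)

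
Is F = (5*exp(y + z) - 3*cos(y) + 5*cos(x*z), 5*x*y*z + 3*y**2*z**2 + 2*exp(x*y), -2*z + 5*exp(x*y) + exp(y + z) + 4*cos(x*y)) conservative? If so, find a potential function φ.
No, ∇×F = (-5*x*y + 5*x*exp(x*y) - 4*x*sin(x*y) - 6*y**2*z + exp(y + z), -5*x*sin(x*z) - 5*y*exp(x*y) + 4*y*sin(x*y) + 5*exp(y + z), 5*y*z + 2*y*exp(x*y) - 5*exp(y + z) - 3*sin(y)) ≠ 0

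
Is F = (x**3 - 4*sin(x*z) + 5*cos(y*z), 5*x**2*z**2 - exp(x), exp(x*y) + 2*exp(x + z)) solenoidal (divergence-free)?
No, ∇·F = 3*x**2 - 4*z*cos(x*z) + 2*exp(x + z)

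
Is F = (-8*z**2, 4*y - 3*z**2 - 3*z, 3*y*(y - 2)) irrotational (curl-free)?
No, ∇×F = (6*y + 6*z - 3, -16*z, 0)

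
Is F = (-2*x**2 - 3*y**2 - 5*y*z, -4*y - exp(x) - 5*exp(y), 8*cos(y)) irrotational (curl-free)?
No, ∇×F = (-8*sin(y), -5*y, 6*y + 5*z - exp(x))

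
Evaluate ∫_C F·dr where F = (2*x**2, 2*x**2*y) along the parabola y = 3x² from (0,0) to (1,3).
20/3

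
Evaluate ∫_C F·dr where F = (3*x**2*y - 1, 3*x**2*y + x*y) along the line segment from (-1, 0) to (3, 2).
196/3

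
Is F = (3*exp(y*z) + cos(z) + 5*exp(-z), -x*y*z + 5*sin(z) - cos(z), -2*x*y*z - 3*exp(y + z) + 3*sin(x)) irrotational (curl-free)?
No, ∇×F = (x*y - 2*x*z - 3*exp(y + z) - sin(z) - 5*cos(z), 2*y*z + 3*y*exp(y*z) - sin(z) - 3*cos(x) - 5*exp(-z), z*(-y - 3*exp(y*z)))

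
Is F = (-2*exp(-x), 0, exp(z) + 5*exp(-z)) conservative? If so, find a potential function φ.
Yes, F is conservative. φ = exp(z) - 5*exp(-z) + 2*exp(-x)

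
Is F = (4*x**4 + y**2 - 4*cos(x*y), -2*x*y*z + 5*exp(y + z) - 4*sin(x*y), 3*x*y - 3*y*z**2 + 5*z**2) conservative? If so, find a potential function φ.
No, ∇×F = (2*x*y + 3*x - 3*z**2 - 5*exp(y + z), -3*y, -4*x*sin(x*y) - 2*y*z - 4*y*cos(x*y) - 2*y) ≠ 0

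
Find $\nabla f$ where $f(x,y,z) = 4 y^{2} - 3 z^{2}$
(0, 8*y, -6*z)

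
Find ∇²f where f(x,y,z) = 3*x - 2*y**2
-4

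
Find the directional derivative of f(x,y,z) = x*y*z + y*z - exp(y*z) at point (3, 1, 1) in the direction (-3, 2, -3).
sqrt(22)*(-7 + E)/22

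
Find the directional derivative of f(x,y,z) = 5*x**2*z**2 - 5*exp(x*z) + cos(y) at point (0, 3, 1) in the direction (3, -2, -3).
sqrt(22)*(-15 + 2*sin(3))/22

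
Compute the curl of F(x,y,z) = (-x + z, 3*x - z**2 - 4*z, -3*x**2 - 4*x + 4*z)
(2*z + 4, 6*x + 5, 3)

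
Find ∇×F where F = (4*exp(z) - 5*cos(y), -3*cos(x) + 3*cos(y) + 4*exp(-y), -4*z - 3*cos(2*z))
(0, 4*exp(z), 3*sin(x) - 5*sin(y))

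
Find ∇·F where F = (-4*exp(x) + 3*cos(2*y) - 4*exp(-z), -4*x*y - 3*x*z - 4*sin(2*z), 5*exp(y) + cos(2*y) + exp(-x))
-4*x - 4*exp(x)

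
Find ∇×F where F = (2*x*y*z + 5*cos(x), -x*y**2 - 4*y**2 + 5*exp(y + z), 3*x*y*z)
(3*x*z - 5*exp(y + z), y*(2*x - 3*z), -2*x*z - y**2)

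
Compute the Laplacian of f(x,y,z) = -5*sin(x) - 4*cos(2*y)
5*sin(x) + 16*cos(2*y)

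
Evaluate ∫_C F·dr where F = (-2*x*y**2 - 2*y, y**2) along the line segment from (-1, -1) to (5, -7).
-810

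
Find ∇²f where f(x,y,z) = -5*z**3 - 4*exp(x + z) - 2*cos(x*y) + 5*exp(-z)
(2*(x**2*cos(x*y) + y**2*cos(x*y) - 15*z - 4*exp(x + z))*exp(z) + 5)*exp(-z)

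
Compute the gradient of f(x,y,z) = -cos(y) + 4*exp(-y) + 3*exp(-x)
(-3*exp(-x), sin(y) - 4*exp(-y), 0)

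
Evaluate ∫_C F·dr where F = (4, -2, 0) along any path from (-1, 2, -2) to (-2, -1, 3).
2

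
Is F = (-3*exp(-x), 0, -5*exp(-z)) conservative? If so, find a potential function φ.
Yes, F is conservative. φ = 5*exp(-z) + 3*exp(-x)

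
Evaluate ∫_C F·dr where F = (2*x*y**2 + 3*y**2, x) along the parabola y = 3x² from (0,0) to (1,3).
52/5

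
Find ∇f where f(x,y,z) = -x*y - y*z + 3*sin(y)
(-y, -x - z + 3*cos(y), -y)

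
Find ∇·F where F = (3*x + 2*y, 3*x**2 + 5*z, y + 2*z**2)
4*z + 3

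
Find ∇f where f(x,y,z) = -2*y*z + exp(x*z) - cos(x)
(z*exp(x*z) + sin(x), -2*z, x*exp(x*z) - 2*y)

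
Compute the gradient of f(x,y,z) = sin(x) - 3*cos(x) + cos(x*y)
(-y*sin(x*y) + 3*sin(x) + cos(x), -x*sin(x*y), 0)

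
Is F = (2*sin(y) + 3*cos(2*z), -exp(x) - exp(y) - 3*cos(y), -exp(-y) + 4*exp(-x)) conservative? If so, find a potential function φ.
No, ∇×F = (exp(-y), -6*sin(2*z) + 4*exp(-x), -exp(x) - 2*cos(y)) ≠ 0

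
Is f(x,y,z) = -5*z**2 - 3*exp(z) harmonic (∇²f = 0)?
No, ∇²f = -3*exp(z) - 10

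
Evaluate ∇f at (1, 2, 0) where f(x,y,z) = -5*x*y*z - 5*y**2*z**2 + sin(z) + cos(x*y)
(-2*sin(2), -sin(2), -9)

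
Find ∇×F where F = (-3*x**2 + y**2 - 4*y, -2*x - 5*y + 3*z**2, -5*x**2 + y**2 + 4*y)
(2*y - 6*z + 4, 10*x, 2 - 2*y)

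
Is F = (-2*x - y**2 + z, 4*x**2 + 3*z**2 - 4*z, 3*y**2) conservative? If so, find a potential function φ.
No, ∇×F = (6*y - 6*z + 4, 1, 8*x + 2*y) ≠ 0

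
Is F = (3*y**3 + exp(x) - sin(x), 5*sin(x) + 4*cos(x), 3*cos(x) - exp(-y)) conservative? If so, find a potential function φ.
No, ∇×F = (exp(-y), 3*sin(x), -9*y**2 - 4*sin(x) + 5*cos(x)) ≠ 0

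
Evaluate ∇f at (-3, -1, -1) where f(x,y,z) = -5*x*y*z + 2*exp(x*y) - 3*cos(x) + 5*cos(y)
(-2*exp(3) - 5 - 3*sin(3), -6*exp(3) - 15 + 5*sin(1), -15)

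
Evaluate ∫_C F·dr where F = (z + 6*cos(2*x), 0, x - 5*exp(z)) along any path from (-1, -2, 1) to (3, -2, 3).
-5*exp(3) + 3*sin(6) + 3*sin(2) + 10 + 5*E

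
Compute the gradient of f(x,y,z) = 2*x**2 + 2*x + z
(4*x + 2, 0, 1)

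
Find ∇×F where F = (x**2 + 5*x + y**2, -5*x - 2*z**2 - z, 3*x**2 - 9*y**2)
(-18*y + 4*z + 1, -6*x, -2*y - 5)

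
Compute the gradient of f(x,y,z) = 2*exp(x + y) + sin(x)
(2*exp(x + y) + cos(x), 2*exp(x + y), 0)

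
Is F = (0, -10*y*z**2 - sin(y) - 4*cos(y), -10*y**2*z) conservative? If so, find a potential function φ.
Yes, F is conservative. φ = -5*y**2*z**2 - 4*sin(y) + cos(y)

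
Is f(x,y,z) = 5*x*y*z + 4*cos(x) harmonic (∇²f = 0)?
No, ∇²f = -4*cos(x)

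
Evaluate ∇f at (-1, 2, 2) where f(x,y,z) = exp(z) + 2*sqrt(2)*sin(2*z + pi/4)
(0, 0, 4*sqrt(2)*cos(pi/4 + 4) + exp(2))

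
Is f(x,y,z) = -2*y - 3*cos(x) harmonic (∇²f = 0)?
No, ∇²f = 3*cos(x)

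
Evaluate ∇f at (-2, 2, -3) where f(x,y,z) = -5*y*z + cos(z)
(0, 15, -10 + sin(3))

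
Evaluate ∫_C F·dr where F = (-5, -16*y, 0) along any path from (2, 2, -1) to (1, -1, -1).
29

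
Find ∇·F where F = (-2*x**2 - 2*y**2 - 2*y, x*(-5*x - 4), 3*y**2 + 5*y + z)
1 - 4*x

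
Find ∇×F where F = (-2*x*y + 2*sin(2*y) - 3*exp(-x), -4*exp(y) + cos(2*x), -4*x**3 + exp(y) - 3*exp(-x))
(exp(y), 12*x**2 - 3*exp(-x), 2*x - 2*sin(2*x) - 4*cos(2*y))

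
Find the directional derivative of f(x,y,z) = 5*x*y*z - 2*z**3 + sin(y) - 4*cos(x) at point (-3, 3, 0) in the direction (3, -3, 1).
-3*sqrt(19)*(cos(3) + 4*sin(3) + 15)/19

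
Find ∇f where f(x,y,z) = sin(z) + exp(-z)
(0, 0, cos(z) - exp(-z))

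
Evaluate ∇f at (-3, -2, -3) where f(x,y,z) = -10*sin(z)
(0, 0, -10*cos(3))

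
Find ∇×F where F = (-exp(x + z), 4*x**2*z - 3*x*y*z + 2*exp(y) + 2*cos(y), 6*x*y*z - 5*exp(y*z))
(-4*x**2 + 3*x*y + 6*x*z - 5*z*exp(y*z), -6*y*z - exp(x + z), z*(8*x - 3*y))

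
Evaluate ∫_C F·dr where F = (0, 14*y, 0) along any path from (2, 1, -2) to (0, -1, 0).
0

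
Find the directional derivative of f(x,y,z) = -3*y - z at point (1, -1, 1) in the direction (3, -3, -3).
4*sqrt(3)/3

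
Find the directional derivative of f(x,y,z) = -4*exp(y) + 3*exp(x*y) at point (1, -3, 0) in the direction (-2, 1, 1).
17*sqrt(6)*exp(-3)/6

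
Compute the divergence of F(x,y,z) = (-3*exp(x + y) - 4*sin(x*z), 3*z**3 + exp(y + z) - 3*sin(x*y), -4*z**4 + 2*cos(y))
-3*x*cos(x*y) - 16*z**3 - 4*z*cos(x*z) - 3*exp(x + y) + exp(y + z)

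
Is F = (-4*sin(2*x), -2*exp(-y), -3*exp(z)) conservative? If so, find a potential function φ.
Yes, F is conservative. φ = -3*exp(z) + 2*cos(2*x) + 2*exp(-y)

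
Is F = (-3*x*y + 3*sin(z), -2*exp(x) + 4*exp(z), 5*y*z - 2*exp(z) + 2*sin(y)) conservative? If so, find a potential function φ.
No, ∇×F = (5*z - 4*exp(z) + 2*cos(y), 3*cos(z), 3*x - 2*exp(x)) ≠ 0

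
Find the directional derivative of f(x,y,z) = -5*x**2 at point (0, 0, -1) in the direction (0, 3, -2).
0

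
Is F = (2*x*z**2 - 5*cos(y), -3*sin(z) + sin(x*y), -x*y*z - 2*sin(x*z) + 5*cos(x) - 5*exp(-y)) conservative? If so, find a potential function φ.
No, ∇×F = (-x*z + 3*cos(z) + 5*exp(-y), 4*x*z + y*z + 2*z*cos(x*z) + 5*sin(x), y*cos(x*y) - 5*sin(y)) ≠ 0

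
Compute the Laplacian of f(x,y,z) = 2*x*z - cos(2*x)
4*cos(2*x)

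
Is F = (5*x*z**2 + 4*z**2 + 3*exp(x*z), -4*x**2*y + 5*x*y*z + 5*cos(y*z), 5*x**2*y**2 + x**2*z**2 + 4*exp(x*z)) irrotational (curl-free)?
No, ∇×F = (5*y*(2*x**2 - x + sin(y*z)), -10*x*y**2 - 2*x*z**2 + 10*x*z + 3*x*exp(x*z) - 4*z*exp(x*z) + 8*z, y*(-8*x + 5*z))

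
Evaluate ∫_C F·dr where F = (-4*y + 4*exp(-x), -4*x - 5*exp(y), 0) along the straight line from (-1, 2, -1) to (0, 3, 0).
-5*exp(3) - 12 + 4*E + 5*exp(2)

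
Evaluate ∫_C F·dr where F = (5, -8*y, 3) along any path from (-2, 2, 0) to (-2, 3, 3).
-11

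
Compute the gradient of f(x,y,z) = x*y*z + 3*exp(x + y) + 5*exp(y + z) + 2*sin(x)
(y*z + 3*exp(x + y) + 2*cos(x), x*z + 3*exp(x + y) + 5*exp(y + z), x*y + 5*exp(y + z))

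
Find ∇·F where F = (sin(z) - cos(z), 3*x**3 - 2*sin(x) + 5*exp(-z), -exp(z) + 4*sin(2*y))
-exp(z)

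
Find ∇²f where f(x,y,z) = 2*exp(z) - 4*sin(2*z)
2*exp(z) + 16*sin(2*z)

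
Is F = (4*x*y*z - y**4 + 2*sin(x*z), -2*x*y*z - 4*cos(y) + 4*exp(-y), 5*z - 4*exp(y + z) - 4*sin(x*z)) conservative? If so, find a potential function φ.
No, ∇×F = (2*x*y - 4*exp(y + z), 4*x*y + 2*x*cos(x*z) + 4*z*cos(x*z), -4*x*z + 4*y**3 - 2*y*z) ≠ 0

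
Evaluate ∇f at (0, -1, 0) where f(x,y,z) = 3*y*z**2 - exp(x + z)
(-1, 0, -1)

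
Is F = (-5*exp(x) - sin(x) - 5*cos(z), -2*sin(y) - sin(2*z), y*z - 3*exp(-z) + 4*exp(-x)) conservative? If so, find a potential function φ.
No, ∇×F = (z + 2*cos(2*z), 5*sin(z) + 4*exp(-x), 0) ≠ 0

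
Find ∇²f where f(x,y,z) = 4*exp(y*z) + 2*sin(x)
4*y**2*exp(y*z) + 4*z**2*exp(y*z) - 2*sin(x)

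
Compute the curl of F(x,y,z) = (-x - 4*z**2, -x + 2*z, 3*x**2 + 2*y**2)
(4*y - 2, -6*x - 8*z, -1)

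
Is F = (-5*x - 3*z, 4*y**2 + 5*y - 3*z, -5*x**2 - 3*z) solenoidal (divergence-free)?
No, ∇·F = 8*y - 3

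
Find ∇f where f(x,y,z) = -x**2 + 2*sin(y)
(-2*x, 2*cos(y), 0)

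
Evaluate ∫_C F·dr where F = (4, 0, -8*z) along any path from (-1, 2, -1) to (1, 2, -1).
8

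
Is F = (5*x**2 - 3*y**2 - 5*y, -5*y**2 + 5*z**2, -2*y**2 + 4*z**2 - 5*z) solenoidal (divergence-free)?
No, ∇·F = 10*x - 10*y + 8*z - 5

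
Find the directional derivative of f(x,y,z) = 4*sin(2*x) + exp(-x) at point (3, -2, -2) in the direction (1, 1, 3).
sqrt(11)*(-1 + 8*exp(3)*cos(6))*exp(-3)/11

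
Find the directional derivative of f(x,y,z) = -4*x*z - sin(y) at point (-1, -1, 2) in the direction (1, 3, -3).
-sqrt(19)*(3*cos(1) + 20)/19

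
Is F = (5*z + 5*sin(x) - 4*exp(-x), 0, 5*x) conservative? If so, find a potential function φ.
Yes, F is conservative. φ = 5*x*z - 5*cos(x) + 4*exp(-x)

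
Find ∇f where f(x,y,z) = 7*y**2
(0, 14*y, 0)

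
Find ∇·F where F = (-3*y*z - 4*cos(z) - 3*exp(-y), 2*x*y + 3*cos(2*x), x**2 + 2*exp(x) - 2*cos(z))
2*x + 2*sin(z)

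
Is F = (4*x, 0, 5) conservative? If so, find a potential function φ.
Yes, F is conservative. φ = 2*x**2 + 5*z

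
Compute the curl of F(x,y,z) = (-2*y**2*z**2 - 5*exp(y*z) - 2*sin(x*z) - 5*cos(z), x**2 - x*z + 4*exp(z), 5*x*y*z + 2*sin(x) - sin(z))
(5*x*z + x - 4*exp(z), -2*x*cos(x*z) - 4*y**2*z - 5*y*z - 5*y*exp(y*z) + 5*sin(z) - 2*cos(x), 2*x + 4*y*z**2 + 5*z*exp(y*z) - z)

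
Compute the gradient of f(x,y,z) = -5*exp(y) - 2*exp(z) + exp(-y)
(0, -5*exp(y) - exp(-y), -2*exp(z))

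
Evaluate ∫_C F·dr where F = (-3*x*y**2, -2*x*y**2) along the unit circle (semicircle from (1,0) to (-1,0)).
-pi/4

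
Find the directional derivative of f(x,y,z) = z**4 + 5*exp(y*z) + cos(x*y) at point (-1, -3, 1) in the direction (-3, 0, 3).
sqrt(2)*(-15 - 3*exp(3)*sin(3) + 4*exp(3))*exp(-3)/2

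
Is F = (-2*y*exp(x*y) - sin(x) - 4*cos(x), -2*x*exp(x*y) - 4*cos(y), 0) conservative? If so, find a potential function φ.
Yes, F is conservative. φ = -2*exp(x*y) - 4*sin(x) - 4*sin(y) + cos(x)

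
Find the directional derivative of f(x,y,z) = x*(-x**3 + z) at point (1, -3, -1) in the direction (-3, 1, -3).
12*sqrt(19)/19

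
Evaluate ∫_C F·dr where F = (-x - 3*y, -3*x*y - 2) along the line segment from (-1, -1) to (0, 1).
-9/2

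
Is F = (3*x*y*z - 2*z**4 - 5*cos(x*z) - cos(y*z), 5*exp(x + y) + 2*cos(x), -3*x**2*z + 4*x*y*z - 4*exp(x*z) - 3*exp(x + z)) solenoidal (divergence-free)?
No, ∇·F = -3*x**2 + 4*x*y - 4*x*exp(x*z) + 3*y*z + 5*z*sin(x*z) + 5*exp(x + y) - 3*exp(x + z)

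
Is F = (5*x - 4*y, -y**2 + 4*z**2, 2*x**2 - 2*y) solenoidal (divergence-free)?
No, ∇·F = 5 - 2*y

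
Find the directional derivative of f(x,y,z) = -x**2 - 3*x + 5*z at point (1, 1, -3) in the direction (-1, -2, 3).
10*sqrt(14)/7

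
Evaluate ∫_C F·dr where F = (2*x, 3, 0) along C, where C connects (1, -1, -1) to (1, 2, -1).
9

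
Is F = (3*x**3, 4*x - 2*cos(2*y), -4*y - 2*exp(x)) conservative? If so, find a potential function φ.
No, ∇×F = (-4, 2*exp(x), 4) ≠ 0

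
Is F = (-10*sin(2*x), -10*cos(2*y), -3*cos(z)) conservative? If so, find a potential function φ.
Yes, F is conservative. φ = -5*sin(2*y) - 3*sin(z) + 5*cos(2*x)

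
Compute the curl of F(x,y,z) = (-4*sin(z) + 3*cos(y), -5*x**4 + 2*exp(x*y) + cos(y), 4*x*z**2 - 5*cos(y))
(5*sin(y), -4*z**2 - 4*cos(z), -20*x**3 + 2*y*exp(x*y) + 3*sin(y))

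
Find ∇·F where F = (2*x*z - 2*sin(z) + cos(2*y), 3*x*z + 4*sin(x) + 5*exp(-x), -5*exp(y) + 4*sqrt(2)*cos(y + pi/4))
2*z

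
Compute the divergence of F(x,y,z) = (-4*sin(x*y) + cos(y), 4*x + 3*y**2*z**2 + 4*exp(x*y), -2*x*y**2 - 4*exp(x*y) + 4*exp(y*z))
4*x*exp(x*y) + 6*y*z**2 + 4*y*exp(y*z) - 4*y*cos(x*y)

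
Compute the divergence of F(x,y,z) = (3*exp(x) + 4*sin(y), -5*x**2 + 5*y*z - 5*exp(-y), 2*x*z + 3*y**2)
2*x + 5*z + 3*exp(x) + 5*exp(-y)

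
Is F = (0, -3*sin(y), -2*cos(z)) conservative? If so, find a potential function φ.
Yes, F is conservative. φ = -2*sin(z) + 3*cos(y)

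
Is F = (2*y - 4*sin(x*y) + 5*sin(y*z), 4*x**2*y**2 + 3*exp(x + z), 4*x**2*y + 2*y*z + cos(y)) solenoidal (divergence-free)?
No, ∇·F = 2*y*(4*x**2 - 2*cos(x*y) + 1)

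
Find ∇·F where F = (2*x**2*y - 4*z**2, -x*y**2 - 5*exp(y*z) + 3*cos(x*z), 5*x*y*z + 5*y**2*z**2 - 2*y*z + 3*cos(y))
7*x*y + 10*y**2*z - 2*y - 5*z*exp(y*z)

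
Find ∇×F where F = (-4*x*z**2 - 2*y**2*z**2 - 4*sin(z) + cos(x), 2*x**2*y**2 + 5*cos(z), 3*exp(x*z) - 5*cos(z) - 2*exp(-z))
(5*sin(z), -8*x*z - 4*y**2*z - 3*z*exp(x*z) - 4*cos(z), 4*y*(x*y + z**2))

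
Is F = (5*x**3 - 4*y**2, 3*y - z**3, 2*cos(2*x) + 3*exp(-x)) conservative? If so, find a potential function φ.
No, ∇×F = (3*z**2, 4*sin(2*x) + 3*exp(-x), 8*y) ≠ 0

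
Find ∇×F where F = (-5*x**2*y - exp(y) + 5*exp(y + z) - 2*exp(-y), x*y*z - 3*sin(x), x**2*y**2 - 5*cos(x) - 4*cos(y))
(2*x**2*y - x*y + 4*sin(y), -2*x*y**2 + 5*exp(y + z) - 5*sin(x), 5*x**2 + y*z + exp(y) - 5*exp(y + z) - 3*cos(x) - 2*exp(-y))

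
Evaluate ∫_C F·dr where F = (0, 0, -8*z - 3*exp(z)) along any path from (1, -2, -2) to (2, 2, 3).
-3*exp(3) - 20 + 3*exp(-2)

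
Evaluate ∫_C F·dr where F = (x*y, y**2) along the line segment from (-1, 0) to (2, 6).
81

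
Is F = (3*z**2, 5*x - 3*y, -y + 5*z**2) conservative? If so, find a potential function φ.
No, ∇×F = (-1, 6*z, 5) ≠ 0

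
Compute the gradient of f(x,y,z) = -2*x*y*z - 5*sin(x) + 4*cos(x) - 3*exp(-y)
(-2*y*z - 4*sin(x) - 5*cos(x), -2*x*z + 3*exp(-y), -2*x*y)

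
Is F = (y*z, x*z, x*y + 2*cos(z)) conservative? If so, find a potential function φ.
Yes, F is conservative. φ = x*y*z + 2*sin(z)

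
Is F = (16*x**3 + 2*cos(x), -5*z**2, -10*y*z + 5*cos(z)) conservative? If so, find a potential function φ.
Yes, F is conservative. φ = 4*x**4 - 5*y*z**2 + 2*sin(x) + 5*sin(z)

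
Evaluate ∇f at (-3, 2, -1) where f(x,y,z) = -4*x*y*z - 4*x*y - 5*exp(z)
(0, 0, 24 - 5*exp(-1))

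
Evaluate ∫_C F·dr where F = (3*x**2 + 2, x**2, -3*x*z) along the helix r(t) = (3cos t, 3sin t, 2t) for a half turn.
6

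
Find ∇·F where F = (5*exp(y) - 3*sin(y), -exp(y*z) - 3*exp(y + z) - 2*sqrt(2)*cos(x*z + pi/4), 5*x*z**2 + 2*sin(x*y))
10*x*z - z*exp(y*z) - 3*exp(y + z)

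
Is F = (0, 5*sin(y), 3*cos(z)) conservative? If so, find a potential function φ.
Yes, F is conservative. φ = 3*sin(z) - 5*cos(y)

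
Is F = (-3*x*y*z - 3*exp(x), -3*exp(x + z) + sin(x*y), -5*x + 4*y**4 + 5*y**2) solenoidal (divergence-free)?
No, ∇·F = x*cos(x*y) - 3*y*z - 3*exp(x)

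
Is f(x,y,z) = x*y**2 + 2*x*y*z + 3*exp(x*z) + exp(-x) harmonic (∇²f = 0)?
No, ∇²f = 3*x**2*exp(x*z) + 2*x + 3*z**2*exp(x*z) + exp(-x)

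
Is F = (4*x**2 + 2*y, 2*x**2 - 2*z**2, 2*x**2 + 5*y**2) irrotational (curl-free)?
No, ∇×F = (10*y + 4*z, -4*x, 4*x - 2)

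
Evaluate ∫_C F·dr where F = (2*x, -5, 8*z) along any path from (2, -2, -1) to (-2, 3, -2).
-13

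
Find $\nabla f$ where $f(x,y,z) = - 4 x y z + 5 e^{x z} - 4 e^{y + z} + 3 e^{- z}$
(z*(-4*y + 5*exp(x*z)), -4*x*z - 4*exp(y + z), -4*x*y + 5*x*exp(x*z) - 4*exp(y + z) - 3*exp(-z))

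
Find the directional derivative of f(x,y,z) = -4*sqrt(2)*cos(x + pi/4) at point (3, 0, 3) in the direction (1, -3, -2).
4*sqrt(7)*sin(pi/4 + 3)/7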